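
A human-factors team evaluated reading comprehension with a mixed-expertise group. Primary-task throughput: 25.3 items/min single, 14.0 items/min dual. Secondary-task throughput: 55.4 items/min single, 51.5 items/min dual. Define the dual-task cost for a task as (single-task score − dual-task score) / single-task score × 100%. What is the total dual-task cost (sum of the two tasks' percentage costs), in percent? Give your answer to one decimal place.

Primary cost = (25.3 − 14.0) / 25.3 × 100% = 44.6640%.
Secondary cost = (55.4 − 51.5) / 55.4 × 100% = 7.0397%.
Total = 44.6640% + 7.0397% = 51.7037% ≈ 51.7%.

51.7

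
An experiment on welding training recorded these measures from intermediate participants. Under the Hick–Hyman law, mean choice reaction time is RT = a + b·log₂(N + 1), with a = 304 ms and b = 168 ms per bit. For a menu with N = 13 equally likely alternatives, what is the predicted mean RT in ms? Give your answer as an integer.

944

log₂(13 + 1) = log₂(14) = 3.8074.
RT = 304 + 168 × 3.8074 = 304 + 639.6432 = 943.6432 ms.
≈ 944 ms.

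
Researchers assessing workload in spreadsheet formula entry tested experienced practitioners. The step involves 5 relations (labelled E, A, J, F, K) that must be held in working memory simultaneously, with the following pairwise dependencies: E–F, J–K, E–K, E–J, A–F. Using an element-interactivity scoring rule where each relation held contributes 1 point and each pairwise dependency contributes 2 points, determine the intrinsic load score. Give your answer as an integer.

15

Count of relations held simultaneously: 5.
Count of pairwise dependencies listed: 5.
Element contribution: 5 × 1 = 5.
Interaction contribution: 5 × 2 = 10.
Intrinsic load = 5 + 10 = 15.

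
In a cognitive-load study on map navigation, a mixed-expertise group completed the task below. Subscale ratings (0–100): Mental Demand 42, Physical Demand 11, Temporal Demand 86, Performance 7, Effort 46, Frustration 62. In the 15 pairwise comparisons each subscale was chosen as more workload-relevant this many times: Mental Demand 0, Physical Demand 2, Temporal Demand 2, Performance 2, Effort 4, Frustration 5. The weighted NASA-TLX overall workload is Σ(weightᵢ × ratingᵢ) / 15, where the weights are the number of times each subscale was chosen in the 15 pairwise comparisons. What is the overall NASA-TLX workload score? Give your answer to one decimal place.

The tallies are the weights (they sum to 15).
Weighted sum = 0·42 + 2·11 + 2·86 + 2·7 + 4·46 + 5·62
            = 0 + 22 + 172 + 14 + 184 + 310 = 702.
Overall workload = 702 / 15 = 46.8000 ≈ 46.8.

46.8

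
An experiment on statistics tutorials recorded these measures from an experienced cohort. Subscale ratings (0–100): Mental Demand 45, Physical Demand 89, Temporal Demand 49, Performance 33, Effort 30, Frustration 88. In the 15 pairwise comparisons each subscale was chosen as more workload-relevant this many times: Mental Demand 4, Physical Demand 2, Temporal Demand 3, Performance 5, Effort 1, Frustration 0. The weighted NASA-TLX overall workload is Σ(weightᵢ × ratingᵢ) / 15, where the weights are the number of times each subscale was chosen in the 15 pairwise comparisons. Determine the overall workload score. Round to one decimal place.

46.7

The tallies are the weights (they sum to 15).
Weighted sum = 4·45 + 2·89 + 3·49 + 5·33 + 1·30 + 0·88
            = 180 + 178 + 147 + 165 + 30 + 0 = 700.
Overall workload = 700 / 15 = 46.6667 ≈ 46.7.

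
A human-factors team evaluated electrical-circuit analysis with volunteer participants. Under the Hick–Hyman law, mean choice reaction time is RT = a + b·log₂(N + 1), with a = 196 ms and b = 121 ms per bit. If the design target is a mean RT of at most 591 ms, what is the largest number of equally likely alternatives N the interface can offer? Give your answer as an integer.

8

Set 196 + 121·log₂(N + 1) ≤ 591.
log₂(N + 1) ≤ (591 − 196) / 121 = 3.2645.
N + 1 ≤ 2^3.2645 = 9.6098.
N ≤ 8.6098, so the largest integer N is 8.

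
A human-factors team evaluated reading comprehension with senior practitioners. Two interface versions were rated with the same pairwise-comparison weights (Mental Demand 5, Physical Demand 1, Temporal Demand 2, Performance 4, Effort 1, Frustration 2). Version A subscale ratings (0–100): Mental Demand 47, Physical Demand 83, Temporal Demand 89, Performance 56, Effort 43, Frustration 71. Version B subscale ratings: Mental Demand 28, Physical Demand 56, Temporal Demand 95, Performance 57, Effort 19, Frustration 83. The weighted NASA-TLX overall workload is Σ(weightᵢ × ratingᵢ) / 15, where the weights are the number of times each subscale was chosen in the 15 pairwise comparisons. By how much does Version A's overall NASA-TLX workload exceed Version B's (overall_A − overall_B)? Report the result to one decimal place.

Version A weighted sum = 5·47 + 1·83 + 2·89 + 4·56 + 1·43 + 2·71 = 235 + 83 + 178 + 224 + 43 + 142 = 905; overall_A = 905/15 = 60.3333.
Version B weighted sum = 5·28 + 1·56 + 2·95 + 4·57 + 1·19 + 2·83 = 140 + 56 + 190 + 228 + 19 + 166 = 799; overall_B = 799/15 = 53.2667.
Difference = 60.3333 − 53.2667 = 7.0666 ≈ 7.1.

7.1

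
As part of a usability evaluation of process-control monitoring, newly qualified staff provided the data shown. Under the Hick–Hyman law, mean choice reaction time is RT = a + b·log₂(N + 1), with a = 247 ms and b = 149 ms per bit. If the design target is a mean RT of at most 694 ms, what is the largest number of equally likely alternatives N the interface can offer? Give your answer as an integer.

Set 247 + 149·log₂(N + 1) ≤ 694.
log₂(N + 1) ≤ (694 − 247) / 149 = 3.0000.
N + 1 ≤ 2^3.0000 = 8.0000.
N ≤ 7.0000, so the largest integer N is 7.

7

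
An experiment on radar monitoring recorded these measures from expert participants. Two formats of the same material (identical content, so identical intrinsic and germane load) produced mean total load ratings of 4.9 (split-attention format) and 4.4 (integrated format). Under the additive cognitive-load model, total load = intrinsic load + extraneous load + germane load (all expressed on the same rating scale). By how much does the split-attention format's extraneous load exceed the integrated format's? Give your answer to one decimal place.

Intrinsic and germane load are equal across formats, so the difference in total load equals the difference in extraneous load.
Extraneous-load difference = 4.9 − 4.4 = 0.5.

0.5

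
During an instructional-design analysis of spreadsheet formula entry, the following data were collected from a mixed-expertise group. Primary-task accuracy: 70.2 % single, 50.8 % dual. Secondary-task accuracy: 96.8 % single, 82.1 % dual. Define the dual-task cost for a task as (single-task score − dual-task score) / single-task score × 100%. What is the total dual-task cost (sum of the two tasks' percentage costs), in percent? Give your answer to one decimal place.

42.8

Primary cost = (70.2 − 50.8) / 70.2 × 100% = 27.6353%.
Secondary cost = (96.8 − 82.1) / 96.8 × 100% = 15.1860%.
Total = 27.6353% + 15.1860% = 42.8213% ≈ 42.8%.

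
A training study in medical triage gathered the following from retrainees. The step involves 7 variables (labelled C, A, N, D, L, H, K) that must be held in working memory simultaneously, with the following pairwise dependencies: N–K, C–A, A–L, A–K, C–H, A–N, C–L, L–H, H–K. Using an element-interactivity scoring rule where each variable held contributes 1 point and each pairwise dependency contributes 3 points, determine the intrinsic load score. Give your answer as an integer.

34

Count of variables held simultaneously: 7.
Count of pairwise dependencies listed: 9.
Element contribution: 7 × 1 = 7.
Interaction contribution: 9 × 3 = 27.
Intrinsic load = 7 + 27 = 34.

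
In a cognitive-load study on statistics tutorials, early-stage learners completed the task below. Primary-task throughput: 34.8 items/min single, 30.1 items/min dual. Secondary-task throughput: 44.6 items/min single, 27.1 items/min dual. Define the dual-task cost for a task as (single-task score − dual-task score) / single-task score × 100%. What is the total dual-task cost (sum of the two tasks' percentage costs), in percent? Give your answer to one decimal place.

52.7

Primary cost = (34.8 − 30.1) / 34.8 × 100% = 13.5057%.
Secondary cost = (44.6 − 27.1) / 44.6 × 100% = 39.2377%.
Total = 13.5057% + 39.2377% = 52.7434% ≈ 52.7%.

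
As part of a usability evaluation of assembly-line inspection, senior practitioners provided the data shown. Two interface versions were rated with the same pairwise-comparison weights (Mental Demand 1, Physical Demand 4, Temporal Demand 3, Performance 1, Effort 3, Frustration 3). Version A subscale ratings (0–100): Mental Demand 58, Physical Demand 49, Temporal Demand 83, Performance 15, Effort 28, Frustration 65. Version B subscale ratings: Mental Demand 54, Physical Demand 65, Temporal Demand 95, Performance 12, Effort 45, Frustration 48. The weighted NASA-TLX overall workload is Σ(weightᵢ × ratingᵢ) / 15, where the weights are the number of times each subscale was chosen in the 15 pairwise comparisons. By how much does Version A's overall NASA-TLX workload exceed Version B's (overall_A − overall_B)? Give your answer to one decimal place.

-6.2

Version A weighted sum = 1·58 + 4·49 + 3·83 + 1·15 + 3·28 + 3·65 = 58 + 196 + 249 + 15 + 84 + 195 = 797; overall_A = 797/15 = 53.1333.
Version B weighted sum = 1·54 + 4·65 + 3·95 + 1·12 + 3·45 + 3·48 = 54 + 260 + 285 + 12 + 135 + 144 = 890; overall_B = 890/15 = 59.3333.
Difference = 53.1333 − 59.3333 = -6.2000 ≈ -6.2.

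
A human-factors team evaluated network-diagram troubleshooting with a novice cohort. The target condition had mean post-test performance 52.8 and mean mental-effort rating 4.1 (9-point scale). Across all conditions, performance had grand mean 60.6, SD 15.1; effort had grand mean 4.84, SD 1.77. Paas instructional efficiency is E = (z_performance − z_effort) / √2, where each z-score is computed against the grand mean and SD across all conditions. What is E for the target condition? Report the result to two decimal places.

-0.07

z_performance = (52.8 − 60.6) / 15.1 = -7.8000 / 15.1 = -0.5166.
z_effort = (4.1 − 4.84) / 1.77 = -0.7400 / 1.77 = -0.4181.
z_P − z_E = -0.5166 − (-0.4181) = -0.0985.
E = -0.0985 / √2 = -0.0985 / 1.41421 = -0.0697 ≈ -0.07.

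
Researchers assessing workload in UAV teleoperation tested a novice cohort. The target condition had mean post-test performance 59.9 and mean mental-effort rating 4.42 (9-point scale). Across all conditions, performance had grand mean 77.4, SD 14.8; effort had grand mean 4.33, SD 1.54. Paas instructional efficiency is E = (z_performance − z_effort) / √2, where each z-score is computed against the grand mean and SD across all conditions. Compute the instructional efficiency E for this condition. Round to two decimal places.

-0.88

z_performance = (59.9 − 77.4) / 14.8 = -17.5000 / 14.8 = -1.1824.
z_effort = (4.42 − 4.33) / 1.54 = 0.0900 / 1.54 = 0.0584.
z_P − z_E = -1.1824 − 0.0584 = -1.2408.
E = -1.2408 / √2 = -1.2408 / 1.41421 = -0.8774 ≈ -0.88.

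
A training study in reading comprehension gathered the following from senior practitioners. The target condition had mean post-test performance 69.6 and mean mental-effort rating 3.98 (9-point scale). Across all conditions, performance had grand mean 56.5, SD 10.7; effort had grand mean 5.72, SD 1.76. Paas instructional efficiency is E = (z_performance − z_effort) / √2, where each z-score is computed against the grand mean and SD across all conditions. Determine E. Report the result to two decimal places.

z_performance = (69.6 − 56.5) / 10.7 = 13.1000 / 10.7 = 1.2243.
z_effort = (3.98 − 5.72) / 1.76 = -1.7400 / 1.76 = -0.9886.
z_P − z_E = 1.2243 − (-0.9886) = 2.2129.
E = 2.2129 / √2 = 2.2129 / 1.41421 = 1.5648 ≈ 1.56.

1.56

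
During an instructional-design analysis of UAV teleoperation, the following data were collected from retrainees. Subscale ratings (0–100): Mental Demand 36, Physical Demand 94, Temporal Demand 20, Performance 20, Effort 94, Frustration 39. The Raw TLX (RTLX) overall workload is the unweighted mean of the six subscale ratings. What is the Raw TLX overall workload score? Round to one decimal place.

Sum of ratings = 36 + 94 + 20 + 20 + 94 + 39 = 303.
RTLX = 303 / 6 = 50.5000 ≈ 50.5.

50.5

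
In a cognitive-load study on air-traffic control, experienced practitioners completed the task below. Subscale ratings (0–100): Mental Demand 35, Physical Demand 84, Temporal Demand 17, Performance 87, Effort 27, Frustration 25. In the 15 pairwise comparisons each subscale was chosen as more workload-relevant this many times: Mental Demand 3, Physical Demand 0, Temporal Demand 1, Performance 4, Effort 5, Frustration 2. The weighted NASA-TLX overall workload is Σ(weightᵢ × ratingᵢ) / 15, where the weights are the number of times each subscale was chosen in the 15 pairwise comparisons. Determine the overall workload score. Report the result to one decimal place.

The tallies are the weights (they sum to 15).
Weighted sum = 3·35 + 0·84 + 1·17 + 4·87 + 5·27 + 2·25
            = 105 + 0 + 17 + 348 + 135 + 50 = 655.
Overall workload = 655 / 15 = 43.6667 ≈ 43.7.

43.7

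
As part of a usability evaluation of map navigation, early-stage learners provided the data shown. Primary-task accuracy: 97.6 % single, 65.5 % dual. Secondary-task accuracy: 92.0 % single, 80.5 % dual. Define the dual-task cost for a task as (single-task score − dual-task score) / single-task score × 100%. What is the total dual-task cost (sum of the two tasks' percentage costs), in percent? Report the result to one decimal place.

45.4

Primary cost = (97.6 − 65.5) / 97.6 × 100% = 32.8893%.
Secondary cost = (92.0 − 80.5) / 92.0 × 100% = 12.5000%.
Total = 32.8893% + 12.5000% = 45.3893% ≈ 45.4%.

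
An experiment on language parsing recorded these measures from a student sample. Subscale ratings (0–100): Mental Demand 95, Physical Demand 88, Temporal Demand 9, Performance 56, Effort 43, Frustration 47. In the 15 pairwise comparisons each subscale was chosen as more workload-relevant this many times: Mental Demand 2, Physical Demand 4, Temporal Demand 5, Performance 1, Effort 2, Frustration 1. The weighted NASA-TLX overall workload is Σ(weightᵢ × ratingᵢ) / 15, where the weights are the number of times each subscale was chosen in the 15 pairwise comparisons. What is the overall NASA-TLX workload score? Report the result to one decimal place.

The tallies are the weights (they sum to 15).
Weighted sum = 2·95 + 4·88 + 5·9 + 1·56 + 2·43 + 1·47
            = 190 + 352 + 45 + 56 + 86 + 47 = 776.
Overall workload = 776 / 15 = 51.7333 ≈ 51.7.

51.7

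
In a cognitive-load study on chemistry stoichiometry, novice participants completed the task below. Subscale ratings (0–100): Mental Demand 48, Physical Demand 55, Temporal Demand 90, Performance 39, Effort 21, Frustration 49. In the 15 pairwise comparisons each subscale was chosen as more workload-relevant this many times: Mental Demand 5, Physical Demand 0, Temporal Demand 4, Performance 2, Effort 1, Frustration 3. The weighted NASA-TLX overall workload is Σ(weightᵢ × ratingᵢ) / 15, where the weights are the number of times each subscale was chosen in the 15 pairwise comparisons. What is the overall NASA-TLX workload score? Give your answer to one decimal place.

The tallies are the weights (they sum to 15).
Weighted sum = 5·48 + 0·55 + 4·90 + 2·39 + 1·21 + 3·49
            = 240 + 0 + 360 + 78 + 21 + 147 = 846.
Overall workload = 846 / 15 = 56.4000 ≈ 56.4.

56.4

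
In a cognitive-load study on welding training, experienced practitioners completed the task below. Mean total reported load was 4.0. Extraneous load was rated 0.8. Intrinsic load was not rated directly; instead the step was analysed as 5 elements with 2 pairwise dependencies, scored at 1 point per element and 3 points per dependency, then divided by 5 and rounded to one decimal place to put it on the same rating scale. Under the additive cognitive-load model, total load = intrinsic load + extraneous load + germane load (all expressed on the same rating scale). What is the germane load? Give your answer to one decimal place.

Intrinsic (element-interactivity): (5 × 1 + 2 × 3) / 5 = 11 / 5 = 2.2000 → 2.2.
germane load = total − intrinsic − extraneous
             = 4.0 − 2.2 − 0.8 = 1.0.

1.0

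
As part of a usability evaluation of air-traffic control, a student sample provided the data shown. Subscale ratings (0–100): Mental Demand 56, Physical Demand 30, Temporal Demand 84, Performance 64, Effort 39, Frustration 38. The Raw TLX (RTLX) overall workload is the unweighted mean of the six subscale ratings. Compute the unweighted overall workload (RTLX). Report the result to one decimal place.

51.8

Sum of ratings = 56 + 30 + 84 + 64 + 39 + 38 = 311.
RTLX = 311 / 6 = 51.8333 ≈ 51.8.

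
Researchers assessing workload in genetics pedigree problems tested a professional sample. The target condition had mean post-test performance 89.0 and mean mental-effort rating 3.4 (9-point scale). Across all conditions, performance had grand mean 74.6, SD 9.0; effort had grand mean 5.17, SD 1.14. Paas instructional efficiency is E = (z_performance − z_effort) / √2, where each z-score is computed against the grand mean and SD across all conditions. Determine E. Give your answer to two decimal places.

2.23

z_performance = (89.0 − 74.6) / 9.0 = 14.4000 / 9.0 = 1.6000.
z_effort = (3.4 − 5.17) / 1.14 = -1.7700 / 1.14 = -1.5526.
z_P − z_E = 1.6000 − (-1.5526) = 3.1526.
E = 3.1526 / √2 = 3.1526 / 1.41421 = 2.2292 ≈ 2.23.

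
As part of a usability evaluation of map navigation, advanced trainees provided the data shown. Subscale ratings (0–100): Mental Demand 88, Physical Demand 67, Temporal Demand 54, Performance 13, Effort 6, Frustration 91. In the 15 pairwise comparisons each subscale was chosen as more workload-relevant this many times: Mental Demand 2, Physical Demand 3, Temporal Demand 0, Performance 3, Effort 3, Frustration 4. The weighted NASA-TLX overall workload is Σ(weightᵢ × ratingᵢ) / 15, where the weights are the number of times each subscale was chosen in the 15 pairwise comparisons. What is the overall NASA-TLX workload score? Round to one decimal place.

53.2

The tallies are the weights (they sum to 15).
Weighted sum = 2·88 + 3·67 + 0·54 + 3·13 + 3·6 + 4·91
            = 176 + 201 + 0 + 39 + 18 + 364 = 798.
Overall workload = 798 / 15 = 53.2000 ≈ 53.2.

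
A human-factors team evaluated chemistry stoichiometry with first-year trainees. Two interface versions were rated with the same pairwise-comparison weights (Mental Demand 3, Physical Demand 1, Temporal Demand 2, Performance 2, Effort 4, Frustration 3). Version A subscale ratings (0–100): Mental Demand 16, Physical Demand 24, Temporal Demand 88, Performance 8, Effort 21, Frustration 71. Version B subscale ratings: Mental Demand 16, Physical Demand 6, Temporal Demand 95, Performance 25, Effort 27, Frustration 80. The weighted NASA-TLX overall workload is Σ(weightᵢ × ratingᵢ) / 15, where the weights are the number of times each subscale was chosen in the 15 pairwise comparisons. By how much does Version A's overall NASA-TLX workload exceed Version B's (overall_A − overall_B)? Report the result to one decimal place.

-5.4

Version A weighted sum = 3·16 + 1·24 + 2·88 + 2·8 + 4·21 + 3·71 = 48 + 24 + 176 + 16 + 84 + 213 = 561; overall_A = 561/15 = 37.4000.
Version B weighted sum = 3·16 + 1·6 + 2·95 + 2·25 + 4·27 + 3·80 = 48 + 6 + 190 + 50 + 108 + 240 = 642; overall_B = 642/15 = 42.8000.
Difference = 37.4000 − 42.8000 = -5.4000 ≈ -5.4.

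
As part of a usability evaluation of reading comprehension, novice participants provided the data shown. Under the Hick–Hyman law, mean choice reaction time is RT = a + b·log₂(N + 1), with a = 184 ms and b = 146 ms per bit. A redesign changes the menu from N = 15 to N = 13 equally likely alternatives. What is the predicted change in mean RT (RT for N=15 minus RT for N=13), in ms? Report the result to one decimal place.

28.1

RT(15) = 184 + 146·log₂(16) = 184 + 146·4.0000 = 768.0000 ms.
RT(13) = 184 + 146·log₂(14) = 184 + 146·3.8074 = 739.8804 ms.
Difference = 768.0000 − 739.8804 = 28.1196 ≈ 28.1 ms.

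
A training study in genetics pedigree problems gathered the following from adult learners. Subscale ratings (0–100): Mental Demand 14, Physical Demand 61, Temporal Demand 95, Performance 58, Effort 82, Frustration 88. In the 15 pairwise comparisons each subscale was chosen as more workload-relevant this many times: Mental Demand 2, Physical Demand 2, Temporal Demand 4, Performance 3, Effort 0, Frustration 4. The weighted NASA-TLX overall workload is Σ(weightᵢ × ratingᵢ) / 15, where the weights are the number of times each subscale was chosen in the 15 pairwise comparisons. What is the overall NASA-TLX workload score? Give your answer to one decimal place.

The tallies are the weights (they sum to 15).
Weighted sum = 2·14 + 2·61 + 4·95 + 3·58 + 0·82 + 4·88
            = 28 + 122 + 380 + 174 + 0 + 352 = 1056.
Overall workload = 1056 / 15 = 70.4000 ≈ 70.4.

70.4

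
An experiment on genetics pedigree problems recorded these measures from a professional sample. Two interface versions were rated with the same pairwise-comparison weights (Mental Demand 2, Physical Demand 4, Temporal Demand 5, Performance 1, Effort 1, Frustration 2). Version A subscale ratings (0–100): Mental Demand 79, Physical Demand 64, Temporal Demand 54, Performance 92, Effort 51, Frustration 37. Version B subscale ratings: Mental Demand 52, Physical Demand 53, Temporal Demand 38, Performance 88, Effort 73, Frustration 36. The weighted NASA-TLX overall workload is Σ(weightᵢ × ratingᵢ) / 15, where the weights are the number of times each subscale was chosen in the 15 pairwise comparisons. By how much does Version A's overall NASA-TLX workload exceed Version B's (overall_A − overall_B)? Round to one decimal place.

10.8

Version A weighted sum = 2·79 + 4·64 + 5·54 + 1·92 + 1·51 + 2·37 = 158 + 256 + 270 + 92 + 51 + 74 = 901; overall_A = 901/15 = 60.0667.
Version B weighted sum = 2·52 + 4·53 + 5·38 + 1·88 + 1·73 + 2·36 = 104 + 212 + 190 + 88 + 73 + 72 = 739; overall_B = 739/15 = 49.2667.
Difference = 60.0667 − 49.2667 = 10.8000 ≈ 10.8.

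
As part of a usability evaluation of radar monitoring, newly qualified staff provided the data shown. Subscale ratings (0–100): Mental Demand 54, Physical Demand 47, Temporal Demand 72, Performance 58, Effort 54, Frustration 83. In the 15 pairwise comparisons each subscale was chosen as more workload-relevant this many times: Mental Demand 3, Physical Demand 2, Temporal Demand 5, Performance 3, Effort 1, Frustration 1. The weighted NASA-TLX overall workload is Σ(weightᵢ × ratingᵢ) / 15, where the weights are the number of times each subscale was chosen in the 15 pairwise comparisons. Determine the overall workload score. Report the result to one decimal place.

61.8

The tallies are the weights (they sum to 15).
Weighted sum = 3·54 + 2·47 + 5·72 + 3·58 + 1·54 + 1·83
            = 162 + 94 + 360 + 174 + 54 + 83 = 927.
Overall workload = 927 / 15 = 61.8000 ≈ 61.8.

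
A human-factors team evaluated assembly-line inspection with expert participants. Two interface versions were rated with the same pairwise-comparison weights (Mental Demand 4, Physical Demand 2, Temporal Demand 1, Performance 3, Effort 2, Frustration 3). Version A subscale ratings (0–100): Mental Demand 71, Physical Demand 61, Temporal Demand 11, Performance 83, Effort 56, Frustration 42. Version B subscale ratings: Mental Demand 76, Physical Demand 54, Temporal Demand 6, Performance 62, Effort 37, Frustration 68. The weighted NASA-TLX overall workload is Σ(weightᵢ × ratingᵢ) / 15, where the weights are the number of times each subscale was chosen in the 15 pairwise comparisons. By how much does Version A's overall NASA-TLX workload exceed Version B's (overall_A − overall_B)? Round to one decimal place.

Version A weighted sum = 4·71 + 2·61 + 1·11 + 3·83 + 2·56 + 3·42 = 284 + 122 + 11 + 249 + 112 + 126 = 904; overall_A = 904/15 = 60.2667.
Version B weighted sum = 4·76 + 2·54 + 1·6 + 3·62 + 2·37 + 3·68 = 304 + 108 + 6 + 186 + 74 + 204 = 882; overall_B = 882/15 = 58.8000.
Difference = 60.2667 − 58.8000 = 1.4667 ≈ 1.5.

1.5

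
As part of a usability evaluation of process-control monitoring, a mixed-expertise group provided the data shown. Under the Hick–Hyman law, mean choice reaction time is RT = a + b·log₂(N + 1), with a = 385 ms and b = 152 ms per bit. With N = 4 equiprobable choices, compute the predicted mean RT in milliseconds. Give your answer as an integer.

738

log₂(4 + 1) = log₂(5) = 2.3219.
RT = 385 + 152 × 2.3219 = 385 + 352.9288 = 737.9288 ms.
≈ 738 ms.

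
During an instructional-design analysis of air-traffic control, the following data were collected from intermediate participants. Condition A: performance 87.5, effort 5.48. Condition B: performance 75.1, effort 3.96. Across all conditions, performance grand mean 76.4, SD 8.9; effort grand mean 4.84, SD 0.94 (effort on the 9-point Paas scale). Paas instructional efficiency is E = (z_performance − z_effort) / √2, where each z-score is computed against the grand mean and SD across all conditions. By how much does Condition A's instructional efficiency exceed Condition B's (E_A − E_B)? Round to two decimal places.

-0.16

Condition A: z_P = (87.5 − 76.4)/8.9 = 1.2472; z_E = (5.48 − 4.84)/0.94 = 0.6809; E_A = (1.2472 − 0.6809)/√2 = 0.4004.
Condition B: z_P = (75.1 − 76.4)/8.9 = -0.1461; z_E = (3.96 − 4.84)/0.94 = -0.9362; E_B = (-0.1461 − (-0.9362))/√2 = 0.5587.
E_A − E_B = 0.4004 − 0.5587 = -0.1583 ≈ -0.16.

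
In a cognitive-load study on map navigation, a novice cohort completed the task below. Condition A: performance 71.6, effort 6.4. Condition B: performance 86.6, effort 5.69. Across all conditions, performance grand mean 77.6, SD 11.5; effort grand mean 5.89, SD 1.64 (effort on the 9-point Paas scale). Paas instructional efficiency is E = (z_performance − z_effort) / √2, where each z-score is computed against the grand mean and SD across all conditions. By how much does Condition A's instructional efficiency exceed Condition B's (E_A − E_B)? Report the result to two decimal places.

Condition A: z_P = (71.6 − 77.6)/11.5 = -0.5217; z_E = (6.4 − 5.89)/1.64 = 0.3110; E_A = (-0.5217 − 0.3110)/√2 = -0.5888.
Condition B: z_P = (86.6 − 77.6)/11.5 = 0.7826; z_E = (5.69 − 5.89)/1.64 = -0.1220; E_B = (0.7826 − (-0.1220))/√2 = 0.6396.
E_A − E_B = -0.5888 − 0.6396 = -1.2284 ≈ -1.23.

-1.23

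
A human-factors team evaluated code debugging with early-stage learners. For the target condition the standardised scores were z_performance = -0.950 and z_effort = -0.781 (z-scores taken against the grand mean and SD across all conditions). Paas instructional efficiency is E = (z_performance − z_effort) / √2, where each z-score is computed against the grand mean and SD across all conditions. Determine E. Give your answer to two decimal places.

-0.12

z_P − z_E = -0.950 − (-0.781) = -0.1690.
E = -0.1690 / √2 = -0.1690 / 1.41421 = -0.1195 ≈ -0.12.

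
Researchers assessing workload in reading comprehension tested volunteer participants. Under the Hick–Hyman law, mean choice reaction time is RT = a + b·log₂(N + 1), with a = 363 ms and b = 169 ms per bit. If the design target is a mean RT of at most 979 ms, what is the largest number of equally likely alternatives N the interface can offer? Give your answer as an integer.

Set 363 + 169·log₂(N + 1) ≤ 979.
log₂(N + 1) ≤ (979 − 363) / 169 = 3.6450.
N + 1 ≤ 2^3.6450 = 12.5099.
N ≤ 11.5099, so the largest integer N is 11.

11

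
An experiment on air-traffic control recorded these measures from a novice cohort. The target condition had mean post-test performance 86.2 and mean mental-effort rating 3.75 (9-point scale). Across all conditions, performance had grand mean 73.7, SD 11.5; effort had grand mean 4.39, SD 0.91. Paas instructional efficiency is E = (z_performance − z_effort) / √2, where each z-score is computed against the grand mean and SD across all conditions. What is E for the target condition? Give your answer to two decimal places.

z_performance = (86.2 − 73.7) / 11.5 = 12.5000 / 11.5 = 1.0870.
z_effort = (3.75 − 4.39) / 0.91 = -0.6400 / 0.91 = -0.7033.
z_P − z_E = 1.0870 − (-0.7033) = 1.7903.
E = 1.7903 / √2 = 1.7903 / 1.41421 = 1.2659 ≈ 1.27.

1.27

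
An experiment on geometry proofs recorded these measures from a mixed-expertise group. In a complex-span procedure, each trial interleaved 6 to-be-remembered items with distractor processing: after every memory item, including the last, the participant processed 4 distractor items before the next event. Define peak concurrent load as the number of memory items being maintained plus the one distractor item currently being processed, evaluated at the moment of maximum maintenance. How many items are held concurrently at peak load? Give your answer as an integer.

Maintenance is greatest during the distractor(s) after memory item 6: all 6 memory items are being held.
One distractor item is concurrently being processed.
Peak concurrent load = 6 + 1 = 7 items.

7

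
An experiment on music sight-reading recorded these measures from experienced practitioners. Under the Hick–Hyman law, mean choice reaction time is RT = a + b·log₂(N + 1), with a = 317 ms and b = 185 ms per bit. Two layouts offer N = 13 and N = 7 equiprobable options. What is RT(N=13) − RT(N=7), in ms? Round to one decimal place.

149.4

RT(13) = 317 + 185·log₂(14) = 317 + 185·3.8074 = 1021.3690 ms.
RT(7) = 317 + 185·log₂(8) = 317 + 185·3.0000 = 872.0000 ms.
Difference = 1021.3690 − 872.0000 = 149.3690 ≈ 149.4 ms.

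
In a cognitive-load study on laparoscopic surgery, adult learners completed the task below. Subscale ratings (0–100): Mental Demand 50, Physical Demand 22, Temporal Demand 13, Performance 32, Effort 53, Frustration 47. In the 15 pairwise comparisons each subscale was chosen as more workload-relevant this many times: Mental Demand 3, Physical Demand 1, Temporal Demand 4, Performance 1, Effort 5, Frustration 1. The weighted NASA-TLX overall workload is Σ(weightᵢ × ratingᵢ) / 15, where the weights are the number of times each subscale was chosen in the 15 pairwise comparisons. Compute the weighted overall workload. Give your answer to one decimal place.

The tallies are the weights (they sum to 15).
Weighted sum = 3·50 + 1·22 + 4·13 + 1·32 + 5·53 + 1·47
            = 150 + 22 + 52 + 32 + 265 + 47 = 568.
Overall workload = 568 / 15 = 37.8667 ≈ 37.9.

37.9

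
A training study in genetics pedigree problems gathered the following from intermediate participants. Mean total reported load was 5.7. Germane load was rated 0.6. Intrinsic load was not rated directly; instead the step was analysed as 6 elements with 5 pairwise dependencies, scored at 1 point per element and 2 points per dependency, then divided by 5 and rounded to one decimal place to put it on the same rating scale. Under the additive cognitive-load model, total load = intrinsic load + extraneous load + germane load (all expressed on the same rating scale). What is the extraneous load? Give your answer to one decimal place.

Intrinsic (element-interactivity): (6 × 1 + 5 × 2) / 5 = 16 / 5 = 3.2000 → 3.2.
extraneous load = total − intrinsic − germane
             = 5.7 − 3.2 − 0.6 = 1.9.

1.9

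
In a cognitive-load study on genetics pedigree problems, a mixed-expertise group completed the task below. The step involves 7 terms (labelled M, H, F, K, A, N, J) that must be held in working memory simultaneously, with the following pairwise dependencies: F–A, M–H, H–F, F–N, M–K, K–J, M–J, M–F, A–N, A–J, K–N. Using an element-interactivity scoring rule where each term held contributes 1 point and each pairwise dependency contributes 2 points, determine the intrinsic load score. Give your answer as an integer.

29

Count of terms held simultaneously: 7.
Count of pairwise dependencies listed: 11.
Element contribution: 7 × 1 = 7.
Interaction contribution: 11 × 2 = 22.
Intrinsic load = 7 + 22 = 29.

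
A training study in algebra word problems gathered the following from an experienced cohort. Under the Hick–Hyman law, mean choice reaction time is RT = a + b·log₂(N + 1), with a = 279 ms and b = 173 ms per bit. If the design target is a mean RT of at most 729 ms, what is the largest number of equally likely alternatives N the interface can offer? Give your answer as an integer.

5

Set 279 + 173·log₂(N + 1) ≤ 729.
log₂(N + 1) ≤ (729 − 279) / 173 = 2.6012.
N + 1 ≤ 2^2.6012 = 6.0679.
N ≤ 5.0679, so the largest integer N is 5.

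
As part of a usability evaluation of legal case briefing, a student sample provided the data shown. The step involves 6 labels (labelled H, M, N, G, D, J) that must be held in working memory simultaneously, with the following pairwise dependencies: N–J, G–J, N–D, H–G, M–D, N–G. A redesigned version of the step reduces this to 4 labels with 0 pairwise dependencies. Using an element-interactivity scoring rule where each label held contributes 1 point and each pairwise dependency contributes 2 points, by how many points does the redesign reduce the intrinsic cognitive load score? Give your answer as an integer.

Original: 6 × 1 + 6 × 2 = 6 + 12 = 18.
Redesigned: 4 × 1 + 0 × 2 = 4 + 0 = 4.
Reduction = 18 − 4 = 14.

14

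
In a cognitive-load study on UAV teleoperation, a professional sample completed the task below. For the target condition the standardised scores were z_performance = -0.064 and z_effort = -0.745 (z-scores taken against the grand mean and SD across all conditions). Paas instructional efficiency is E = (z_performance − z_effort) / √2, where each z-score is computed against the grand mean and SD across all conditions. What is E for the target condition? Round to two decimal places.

0.48

z_P − z_E = -0.064 − (-0.745) = 0.6810.
E = 0.6810 / √2 = 0.6810 / 1.41421 = 0.4815 ≈ 0.48.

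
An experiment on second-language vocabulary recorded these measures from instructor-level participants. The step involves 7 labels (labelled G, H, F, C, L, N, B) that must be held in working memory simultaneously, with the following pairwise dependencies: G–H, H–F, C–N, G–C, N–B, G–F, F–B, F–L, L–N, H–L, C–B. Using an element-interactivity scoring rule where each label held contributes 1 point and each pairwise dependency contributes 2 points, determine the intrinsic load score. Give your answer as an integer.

29

Count of labels held simultaneously: 7.
Count of pairwise dependencies listed: 11.
Element contribution: 7 × 1 = 7.
Interaction contribution: 11 × 2 = 22.
Intrinsic load = 7 + 22 = 29.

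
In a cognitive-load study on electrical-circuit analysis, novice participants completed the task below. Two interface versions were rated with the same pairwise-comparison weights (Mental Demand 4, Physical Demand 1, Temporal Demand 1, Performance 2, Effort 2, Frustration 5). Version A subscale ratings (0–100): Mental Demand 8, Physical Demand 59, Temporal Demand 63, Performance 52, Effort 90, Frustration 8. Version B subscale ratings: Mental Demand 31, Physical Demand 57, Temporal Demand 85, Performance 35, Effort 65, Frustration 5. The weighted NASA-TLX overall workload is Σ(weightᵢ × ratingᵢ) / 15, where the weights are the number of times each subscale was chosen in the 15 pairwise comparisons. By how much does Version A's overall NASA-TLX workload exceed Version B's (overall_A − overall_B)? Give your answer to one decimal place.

-0.9

Version A weighted sum = 4·8 + 1·59 + 1·63 + 2·52 + 2·90 + 5·8 = 32 + 59 + 63 + 104 + 180 + 40 = 478; overall_A = 478/15 = 31.8667.
Version B weighted sum = 4·31 + 1·57 + 1·85 + 2·35 + 2·65 + 5·5 = 124 + 57 + 85 + 70 + 130 + 25 = 491; overall_B = 491/15 = 32.7333.
Difference = 31.8667 − 32.7333 = -0.8666 ≈ -0.9.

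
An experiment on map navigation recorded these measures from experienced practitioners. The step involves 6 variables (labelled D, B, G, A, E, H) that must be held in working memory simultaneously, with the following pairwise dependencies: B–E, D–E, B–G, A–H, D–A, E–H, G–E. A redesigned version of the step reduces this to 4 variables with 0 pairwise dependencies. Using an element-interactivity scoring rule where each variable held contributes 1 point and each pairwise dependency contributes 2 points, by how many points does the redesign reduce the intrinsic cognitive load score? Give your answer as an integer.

16

Original: 6 × 1 + 7 × 2 = 6 + 14 = 20.
Redesigned: 4 × 1 + 0 × 2 = 4 + 0 = 4.
Reduction = 20 − 4 = 16.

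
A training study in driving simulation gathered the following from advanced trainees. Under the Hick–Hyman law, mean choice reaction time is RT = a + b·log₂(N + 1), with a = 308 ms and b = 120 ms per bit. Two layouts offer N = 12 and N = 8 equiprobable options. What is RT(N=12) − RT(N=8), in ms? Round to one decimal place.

RT(12) = 308 + 120·log₂(13) = 308 + 120·3.7004 = 752.0480 ms.
RT(8) = 308 + 120·log₂(9) = 308 + 120·3.1699 = 688.3880 ms.
Difference = 752.0480 − 688.3880 = 63.6600 ≈ 63.7 ms.

63.7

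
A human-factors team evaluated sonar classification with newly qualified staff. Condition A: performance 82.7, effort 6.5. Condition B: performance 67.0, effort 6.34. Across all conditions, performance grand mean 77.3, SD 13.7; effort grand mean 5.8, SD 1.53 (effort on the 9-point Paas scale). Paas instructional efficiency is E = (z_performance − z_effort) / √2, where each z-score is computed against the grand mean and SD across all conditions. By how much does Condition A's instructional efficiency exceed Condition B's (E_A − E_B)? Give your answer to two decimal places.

Condition A: z_P = (82.7 − 77.3)/13.7 = 0.3942; z_E = (6.5 − 5.8)/1.53 = 0.4575; E_A = (0.3942 − 0.4575)/√2 = -0.0448.
Condition B: z_P = (67.0 − 77.3)/13.7 = -0.7518; z_E = (6.34 − 5.8)/1.53 = 0.3529; E_B = (-0.7518 − 0.3529)/√2 = -0.7811.
E_A − E_B = -0.0448 − (-0.7811) = 0.7363 ≈ 0.74.

0.74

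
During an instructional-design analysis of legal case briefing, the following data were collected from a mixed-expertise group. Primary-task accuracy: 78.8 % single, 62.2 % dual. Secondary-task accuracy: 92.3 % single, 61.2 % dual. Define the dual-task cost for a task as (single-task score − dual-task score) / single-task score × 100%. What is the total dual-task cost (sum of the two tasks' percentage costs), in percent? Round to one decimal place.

54.8

Primary cost = (78.8 − 62.2) / 78.8 × 100% = 21.0660%.
Secondary cost = (92.3 − 61.2) / 92.3 × 100% = 33.6945%.
Total = 21.0660% + 33.6945% = 54.7605% ≈ 54.8%.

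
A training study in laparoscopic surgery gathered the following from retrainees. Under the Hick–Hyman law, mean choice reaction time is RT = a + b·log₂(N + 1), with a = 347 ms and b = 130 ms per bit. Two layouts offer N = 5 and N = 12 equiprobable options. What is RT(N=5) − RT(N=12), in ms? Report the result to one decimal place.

-145.0

RT(5) = 347 + 130·log₂(6) = 347 + 130·2.5850 = 683.0500 ms.
RT(12) = 347 + 130·log₂(13) = 347 + 130·3.7004 = 828.0520 ms.
Difference = 683.0500 − 828.0520 = -145.0020 ≈ -145.0 ms.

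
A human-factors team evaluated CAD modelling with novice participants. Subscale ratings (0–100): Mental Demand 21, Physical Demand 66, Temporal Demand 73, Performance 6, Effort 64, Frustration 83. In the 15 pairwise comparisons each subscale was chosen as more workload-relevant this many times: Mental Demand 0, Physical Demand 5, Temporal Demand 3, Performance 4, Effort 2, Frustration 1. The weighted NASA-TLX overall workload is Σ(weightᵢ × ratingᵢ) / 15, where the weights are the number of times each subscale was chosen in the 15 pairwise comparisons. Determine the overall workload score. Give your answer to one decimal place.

52.3

The tallies are the weights (they sum to 15).
Weighted sum = 0·21 + 5·66 + 3·73 + 4·6 + 2·64 + 1·83
            = 0 + 330 + 219 + 24 + 128 + 83 = 784.
Overall workload = 784 / 15 = 52.2667 ≈ 52.3.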